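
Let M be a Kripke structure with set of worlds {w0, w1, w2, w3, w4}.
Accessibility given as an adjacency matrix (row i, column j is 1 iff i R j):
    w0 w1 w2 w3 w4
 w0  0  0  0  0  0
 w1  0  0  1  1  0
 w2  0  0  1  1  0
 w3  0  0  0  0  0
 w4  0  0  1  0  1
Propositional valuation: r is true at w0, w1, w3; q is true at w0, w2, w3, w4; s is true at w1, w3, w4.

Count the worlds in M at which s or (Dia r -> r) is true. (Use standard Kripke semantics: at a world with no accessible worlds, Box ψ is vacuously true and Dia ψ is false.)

Recall that Dia ψ holds at a world iff ψ holds at some accessible world.
Let φ = s or (Dia r -> r). Evaluate φ at each world:
  w0 (successors ∅): φ is true.
  w1 (successors {w2, w3}): φ is true.
  w2 (successors {w2, w3}): φ is false.
  w3 (successors ∅): φ is true.
  w4 (successors {w2, w4}): φ is true.
For instance, at w4:
  At w4: s is true, Dia r -> r is true, so s or (Dia r -> r) is true.
    At w4: Dia r is false, r is false, so Dia r -> r is true.
      At w4: Dia r requires r at some successor in {w2, w4}.
        At w2: r is false.
        At w4: r is false.
      So Dia r is false at w4.
Satisfying worlds: {w0, w1, w3, w4}

4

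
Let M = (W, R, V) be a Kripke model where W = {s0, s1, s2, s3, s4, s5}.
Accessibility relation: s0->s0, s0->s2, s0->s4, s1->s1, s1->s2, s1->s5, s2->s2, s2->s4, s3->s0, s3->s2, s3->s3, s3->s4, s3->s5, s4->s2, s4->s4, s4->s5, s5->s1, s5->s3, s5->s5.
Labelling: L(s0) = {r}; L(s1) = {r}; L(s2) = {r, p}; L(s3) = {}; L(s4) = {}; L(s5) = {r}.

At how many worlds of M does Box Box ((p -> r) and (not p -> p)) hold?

Let φ = Box Box ((p -> r) and (not p -> p)). Evaluate φ at each world:
  s0 (successors {s0, s2, s4}): φ is false.
  s1 (successors {s1, s2, s5}): φ is false.
  s2 (successors {s2, s4}): φ is false.
  s3 (successors {s0, s2, s3, s4, s5}): φ is false.
  s4 (successors {s2, s4, s5}): φ is false.
  s5 (successors {s1, s3, s5}): φ is false.
For instance, at s4:
  At s4: Box Box ((p -> r) and (not p -> p)) requires Box ((p -> r) and (not p -> p)) at every successor {s2, s4, s5}.
    Box ((p -> r) and (not p -> p)) fails at s2, so Box Box ((p -> r) and (not p -> p)) is false at s4.
      At s2: Box ((p -> r) and (not p -> p)) requires (p -> r) and (not p -> p) at every successor {s2, s4}.
        (p -> r) and (not p -> p) fails at s4, so Box ((p -> r) and (not p -> p)) is false at s2.
Satisfying worlds: none.

0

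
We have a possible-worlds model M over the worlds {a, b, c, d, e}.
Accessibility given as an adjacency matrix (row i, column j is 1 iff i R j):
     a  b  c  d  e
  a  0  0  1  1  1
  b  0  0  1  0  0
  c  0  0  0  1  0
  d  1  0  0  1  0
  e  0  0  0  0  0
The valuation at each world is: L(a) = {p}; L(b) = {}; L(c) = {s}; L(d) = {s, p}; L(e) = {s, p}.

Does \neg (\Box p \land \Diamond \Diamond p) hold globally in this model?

No

Let φ = \neg (\Box p \land \Diamond \Diamond p). Evaluate φ at each world:
  a (successors {c, d, e}): φ is true.
  b (successors {c}): φ is true.
  c (successors {d}): φ is false.
  d (successors {a, d}): φ is false.
  e (successors ∅): φ is true.
Detail at c (counterexample):
  At c: \Box p \land \Diamond \Diamond p is true, so \neg (\Box p \land \Diamond \Diamond p) is false.
    At c: \Box p is true, \Diamond \Diamond p is true, so \Box p \land \Diamond \Diamond p is true.
      At c: \Box p requires p at every successor {d}.
        At d: p is true.
      So \Box p is true at c.
      At c: \Diamond \Diamond p requires \Diamond p at some successor in {d}.
        \Diamond p holds at d, so \Diamond \Diamond p is true at c.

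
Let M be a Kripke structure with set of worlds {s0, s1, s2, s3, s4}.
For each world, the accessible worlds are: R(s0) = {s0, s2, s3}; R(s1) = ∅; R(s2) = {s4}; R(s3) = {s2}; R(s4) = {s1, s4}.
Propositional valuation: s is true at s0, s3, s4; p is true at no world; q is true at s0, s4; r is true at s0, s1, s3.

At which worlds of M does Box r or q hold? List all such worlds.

Recall that Box ψ holds at a world iff ψ holds at every accessible world, and Dia ψ holds iff ψ holds at some accessible world.
Let φ = Box r or q. Evaluate φ at each world:
  s0 (successors {s0, s2, s3}): φ is true.
  s1 (successors ∅): φ is true.
  s2 (successors {s4}): φ is false.
  s3 (successors {s2}): φ is false.
  s4 (successors {s1, s4}): φ is true.
For instance, at s4:
  At s4: Box r is false, q is true, so Box r or q is true.
    At s4: Box r requires r at every successor {s1, s4}.
      r fails at s4, so Box r is false at s4.
Satisfying worlds: {s0, s1, s4}

s0, s1, s4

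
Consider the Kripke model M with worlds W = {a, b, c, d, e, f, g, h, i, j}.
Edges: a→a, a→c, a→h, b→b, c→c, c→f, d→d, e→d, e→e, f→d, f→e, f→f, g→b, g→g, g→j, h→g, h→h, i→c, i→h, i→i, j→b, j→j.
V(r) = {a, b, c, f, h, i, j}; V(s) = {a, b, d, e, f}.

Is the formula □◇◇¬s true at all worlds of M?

Let φ = □◇◇¬s. Evaluate φ at each world:
  a (successors {a, c, h}): φ is true.
  b (successors {b}): φ is false.
  c (successors {c, f}): φ is false.
  d (successors {d}): φ is false.
  e (successors {d, e}): φ is false.
  f (successors {d, e, f}): φ is false.
  g (successors {b, g, j}): φ is false.
  h (successors {g, h}): φ is true.
  i (successors {c, h, i}): φ is true.
  j (successors {b, j}): φ is false.
Detail at b (counterexample):
  At b: □◇◇¬s requires ◇◇¬s at every successor {b}.
    ◇◇¬s fails at b, so □◇◇¬s is false at b.
      At b: ◇◇¬s requires ◇¬s at some successor in {b}.
        At b: ◇¬s is false.
      So ◇◇¬s is false at b.

No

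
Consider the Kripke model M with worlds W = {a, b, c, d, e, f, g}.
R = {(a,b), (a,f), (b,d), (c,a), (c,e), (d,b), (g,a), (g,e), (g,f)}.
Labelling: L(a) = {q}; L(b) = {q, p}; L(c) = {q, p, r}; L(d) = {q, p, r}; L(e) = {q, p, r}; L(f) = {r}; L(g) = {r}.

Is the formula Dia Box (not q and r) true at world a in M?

At a: Dia Box (not q and r) requires Box (not q and r) at some successor in {b, f}.
  Box (not q and r) holds at f, so Dia Box (not q and r) is true at a.
    At f: no accessible worlds, so Box (not q and r) holds vacuously.

Yes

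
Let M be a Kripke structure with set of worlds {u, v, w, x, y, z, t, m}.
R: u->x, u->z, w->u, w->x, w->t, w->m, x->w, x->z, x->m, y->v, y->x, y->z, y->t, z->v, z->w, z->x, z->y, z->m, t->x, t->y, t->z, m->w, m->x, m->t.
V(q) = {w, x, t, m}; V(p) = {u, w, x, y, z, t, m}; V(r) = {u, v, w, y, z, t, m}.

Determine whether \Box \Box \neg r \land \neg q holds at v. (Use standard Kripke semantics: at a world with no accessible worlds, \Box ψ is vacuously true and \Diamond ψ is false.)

Recall that \Box ψ holds at a world iff ψ holds at every accessible world, and \Diamond ψ holds iff ψ holds at some accessible world.
At v: \Box \Box \neg r is true, \neg q is true, so \Box \Box \neg r \land \neg q is true.
  At v: no accessible worlds, so \Box \Box \neg r holds vacuously.

Yes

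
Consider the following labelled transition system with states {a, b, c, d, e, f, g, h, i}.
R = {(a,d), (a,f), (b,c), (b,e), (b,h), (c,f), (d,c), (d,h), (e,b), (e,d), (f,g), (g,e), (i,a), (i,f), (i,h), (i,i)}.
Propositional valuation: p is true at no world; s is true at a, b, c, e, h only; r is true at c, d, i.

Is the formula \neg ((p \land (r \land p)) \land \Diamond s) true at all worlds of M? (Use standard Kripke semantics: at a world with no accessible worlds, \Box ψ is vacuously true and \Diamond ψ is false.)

Let φ = \neg ((p \land (r \land p)) \land \Diamond s). Evaluate φ at each world:
  a (successors {d, f}): φ is true.
  b (successors {c, e, h}): φ is true.
  c (successors {f}): φ is true.
  d (successors {c, h}): φ is true.
  e (successors {b, d}): φ is true.
  f (successors {g}): φ is true.
  g (successors {e}): φ is true.
  h (successors ∅): φ is true.
  i (successors {a, f, h, i}): φ is true.
For instance, at i:
  At i: (p \land (r \land p)) \land \Diamond s is false, so \neg ((p \land (r \land p)) \land \Diamond s) is true.
    At i: p \land (r \land p) is false, \Diamond s is true, so (p \land (r \land p)) \land \Diamond s is false.
      At i: \Diamond s requires s at some successor in {a, f, h, i}.
        s holds at a, so \Diamond s is true at i.

Yes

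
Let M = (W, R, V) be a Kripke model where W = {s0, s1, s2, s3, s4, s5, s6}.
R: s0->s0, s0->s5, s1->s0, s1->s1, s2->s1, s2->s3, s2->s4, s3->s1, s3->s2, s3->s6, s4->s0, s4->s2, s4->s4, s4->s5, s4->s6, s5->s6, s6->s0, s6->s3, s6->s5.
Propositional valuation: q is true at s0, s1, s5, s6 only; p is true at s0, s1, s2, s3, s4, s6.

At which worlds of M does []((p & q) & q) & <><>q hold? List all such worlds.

s1, s5

Let φ = []((p & q) & q) & <><>q. Evaluate φ at each world:
  s0 (successors {s0, s5}): φ is false.
  s1 (successors {s0, s1}): φ is true.
  s2 (successors {s1, s3, s4}): φ is false.
  s3 (successors {s1, s2, s6}): φ is false.
  s4 (successors {s0, s2, s4, s5, s6}): φ is false.
  s5 (successors {s6}): φ is true.
  s6 (successors {s0, s3, s5}): φ is false.
For instance, at s1:
  At s1: []((p & q) & q) is true, <><>q is true, so []((p & q) & q) & <><>q is true.
    At s1: []((p & q) & q) requires (p & q) & q at every successor {s0, s1}.
      At s0: (p & q) & q is true.
      At s1: (p & q) & q is true.
    So []((p & q) & q) is true at s1.
    At s1: <><>q requires <>q at some successor in {s0, s1}.
      <>q holds at s0, so <><>q is true at s1.
Satisfying worlds: {s1, s5}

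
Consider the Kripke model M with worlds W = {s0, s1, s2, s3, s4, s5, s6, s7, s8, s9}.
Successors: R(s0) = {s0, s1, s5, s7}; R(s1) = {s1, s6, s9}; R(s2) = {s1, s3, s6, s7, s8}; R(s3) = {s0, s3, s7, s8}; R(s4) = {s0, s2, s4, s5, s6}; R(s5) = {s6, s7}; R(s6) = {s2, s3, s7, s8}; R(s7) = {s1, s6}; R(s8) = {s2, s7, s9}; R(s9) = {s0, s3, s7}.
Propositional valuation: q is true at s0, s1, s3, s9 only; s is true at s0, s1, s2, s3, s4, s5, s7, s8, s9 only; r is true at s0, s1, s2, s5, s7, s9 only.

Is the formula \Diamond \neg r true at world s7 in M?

Yes

Recall that \Diamond ψ holds at a world iff ψ holds at some accessible world.
At s7: \Diamond \neg r requires \neg r at some successor in {s1, s6}.
  \neg r holds at s6, so \Diamond \neg r is true at s7.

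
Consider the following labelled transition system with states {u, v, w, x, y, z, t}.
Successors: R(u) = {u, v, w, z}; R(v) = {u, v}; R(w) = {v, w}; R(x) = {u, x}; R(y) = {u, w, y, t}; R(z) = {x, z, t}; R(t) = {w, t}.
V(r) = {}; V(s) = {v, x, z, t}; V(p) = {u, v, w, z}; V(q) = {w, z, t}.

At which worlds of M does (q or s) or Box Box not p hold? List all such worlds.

v, w, x, z, t

Let φ = (q or s) or Box Box not p. Evaluate φ at each world:
  u (successors {u, v, w, z}): φ is false.
  v (successors {u, v}): φ is true.
  w (successors {v, w}): φ is true.
  x (successors {u, x}): φ is true.
  y (successors {u, w, y, t}): φ is false.
  z (successors {x, z, t}): φ is true.
  t (successors {w, t}): φ is true.
For instance, at v:
  At v: q or s is true, Box Box not p is false, so (q or s) or Box Box not p is true.
    At v: Box Box not p requires Box not p at every successor {u, v}.
      Box not p fails at u, so Box Box not p is false at v.
Satisfying worlds: {v, w, x, z, t}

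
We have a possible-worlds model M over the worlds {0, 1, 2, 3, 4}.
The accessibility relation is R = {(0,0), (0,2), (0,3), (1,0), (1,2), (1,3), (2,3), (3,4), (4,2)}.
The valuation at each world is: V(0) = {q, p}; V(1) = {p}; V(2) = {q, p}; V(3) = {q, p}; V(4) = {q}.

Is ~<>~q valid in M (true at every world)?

Yes

Let φ = ~<>~q. Evaluate φ at each world:
  0 (successors {0, 2, 3}): φ is true.
  1 (successors {0, 2, 3}): φ is true.
  2 (successors {3}): φ is true.
  3 (successors {4}): φ is true.
  4 (successors {2}): φ is true.
For instance, at 1:
  At 1: <>~q is false, so ~<>~q is true.
    At 1: <>~q requires ~q at some successor in {0, 2, 3}.
      At 0: ~q is false.
      At 2: ~q is false.
      At 3: ~q is false.
    So <>~q is false at 1.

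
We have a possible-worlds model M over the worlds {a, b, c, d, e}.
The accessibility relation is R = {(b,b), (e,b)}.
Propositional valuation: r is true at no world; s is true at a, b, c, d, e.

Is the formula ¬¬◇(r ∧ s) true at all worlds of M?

Let φ = ¬¬◇(r ∧ s). Evaluate φ at each world:
  a (successors ∅): φ is false.
  b (successors {b}): φ is false.
  c (successors ∅): φ is false.
  d (successors ∅): φ is false.
  e (successors {b}): φ is false.
Detail at a (counterexample):
  At a: ¬◇(r ∧ s) is true, so ¬¬◇(r ∧ s) is false.
    At a: ◇(r ∧ s) is false, so ¬◇(r ∧ s) is true.
      At a: no accessible worlds, so ◇(r ∧ s) is false.

No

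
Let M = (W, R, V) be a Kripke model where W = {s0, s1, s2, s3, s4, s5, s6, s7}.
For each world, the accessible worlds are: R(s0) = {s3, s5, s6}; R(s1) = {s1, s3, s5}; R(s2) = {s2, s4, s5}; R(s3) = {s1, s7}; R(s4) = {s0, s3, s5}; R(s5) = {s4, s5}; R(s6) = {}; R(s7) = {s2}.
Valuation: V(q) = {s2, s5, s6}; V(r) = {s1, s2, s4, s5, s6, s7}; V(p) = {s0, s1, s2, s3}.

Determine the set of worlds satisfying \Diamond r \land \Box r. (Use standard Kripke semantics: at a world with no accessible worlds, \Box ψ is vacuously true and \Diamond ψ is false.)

Recall that \Box ψ holds at a world iff ψ holds at every accessible world, and \Diamond ψ holds iff ψ holds at some accessible world.
Let φ = \Diamond r \land \Box r. Evaluate φ at each world:
  s0 (successors {s3, s5, s6}): φ is false.
  s1 (successors {s1, s3, s5}): φ is false.
  s2 (successors {s2, s4, s5}): φ is true.
  s3 (successors {s1, s7}): φ is true.
  s4 (successors {s0, s3, s5}): φ is false.
  s5 (successors {s4, s5}): φ is true.
  s6 (successors ∅): φ is false.
  s7 (successors {s2}): φ is true.
For instance, at s1:
  At s1: \Diamond r is true, \Box r is false, so \Diamond r \land \Box r is false.
    At s1: \Diamond r requires r at some successor in {s1, s3, s5}.
      r holds at s1, so \Diamond r is true at s1.
    At s1: \Box r requires r at every successor {s1, s3, s5}.
      r fails at s3, so \Box r is false at s1.
Satisfying worlds: {s2, s3, s5, s7}

s2, s3, s5, s7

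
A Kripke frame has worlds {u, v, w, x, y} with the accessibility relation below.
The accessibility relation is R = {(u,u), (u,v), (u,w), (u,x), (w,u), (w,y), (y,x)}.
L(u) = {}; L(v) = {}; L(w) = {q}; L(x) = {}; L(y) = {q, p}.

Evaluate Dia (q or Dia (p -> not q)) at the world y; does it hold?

No

At y: Dia (q or Dia (p -> not q)) requires q or Dia (p -> not q) at some successor in {x}.
  At x: q or Dia (p -> not q) is false.
So Dia (q or Dia (p -> not q)) is false at y.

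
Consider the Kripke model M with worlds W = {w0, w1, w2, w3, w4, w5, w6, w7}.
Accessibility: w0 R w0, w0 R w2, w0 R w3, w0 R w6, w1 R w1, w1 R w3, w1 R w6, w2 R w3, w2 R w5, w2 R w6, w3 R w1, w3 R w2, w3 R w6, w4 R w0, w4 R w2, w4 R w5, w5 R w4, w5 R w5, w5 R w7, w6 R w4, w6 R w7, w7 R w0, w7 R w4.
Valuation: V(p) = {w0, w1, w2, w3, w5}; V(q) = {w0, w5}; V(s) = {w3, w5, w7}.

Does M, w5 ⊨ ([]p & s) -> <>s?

At w5: []p & s is false, <>s is true, so ([]p & s) -> <>s is true.
  At w5: []p is false, s is true, so []p & s is false.
    At w5: []p requires p at every successor {w4, w5, w7}.
      p fails at w4, so []p is false at w5.
  At w5: <>s requires s at some successor in {w4, w5, w7}.
    s holds at w5, so <>s is true at w5.

Yes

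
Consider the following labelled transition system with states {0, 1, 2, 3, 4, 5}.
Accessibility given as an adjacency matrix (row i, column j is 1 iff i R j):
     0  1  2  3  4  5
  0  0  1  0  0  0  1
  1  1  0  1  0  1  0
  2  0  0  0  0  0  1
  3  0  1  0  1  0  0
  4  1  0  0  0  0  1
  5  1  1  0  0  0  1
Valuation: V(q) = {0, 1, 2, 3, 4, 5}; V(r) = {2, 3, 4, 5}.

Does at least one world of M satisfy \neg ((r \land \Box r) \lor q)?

No

Let φ = \neg ((r \land \Box r) \lor q). Evaluate φ at each world:
  0 (successors {1, 5}): φ is false.
  1 (successors {0, 2, 4}): φ is false.
  2 (successors {5}): φ is false.
  3 (successors {1, 3}): φ is false.
  4 (successors {0, 5}): φ is false.
  5 (successors {0, 1, 5}): φ is false.
For instance, at 4:
  At 4: (r \land \Box r) \lor q is true, so \neg ((r \land \Box r) \lor q) is false.
    At 4: r \land \Box r is false, q is true, so (r \land \Box r) \lor q is true.
      At 4: r is true, \Box r is false, so r \land \Box r is false.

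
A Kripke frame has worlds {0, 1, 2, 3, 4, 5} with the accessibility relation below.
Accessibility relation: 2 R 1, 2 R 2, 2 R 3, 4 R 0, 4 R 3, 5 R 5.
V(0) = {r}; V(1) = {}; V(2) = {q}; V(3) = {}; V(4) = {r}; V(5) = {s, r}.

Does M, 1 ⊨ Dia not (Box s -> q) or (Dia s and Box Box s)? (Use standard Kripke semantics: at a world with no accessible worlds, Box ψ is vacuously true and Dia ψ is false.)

No

At 1: Dia not (Box s -> q) is false, Dia s and Box Box s is false, so Dia not (Box s -> q) or (Dia s and Box Box s) is false.
  At 1: no accessible worlds, so Dia not (Box s -> q) is false.
  At 1: Dia s is false, Box Box s is true, so Dia s and Box Box s is false.
    At 1: no accessible worlds, so Dia s is false.
    At 1: no accessible worlds, so Box Box s holds vacuously.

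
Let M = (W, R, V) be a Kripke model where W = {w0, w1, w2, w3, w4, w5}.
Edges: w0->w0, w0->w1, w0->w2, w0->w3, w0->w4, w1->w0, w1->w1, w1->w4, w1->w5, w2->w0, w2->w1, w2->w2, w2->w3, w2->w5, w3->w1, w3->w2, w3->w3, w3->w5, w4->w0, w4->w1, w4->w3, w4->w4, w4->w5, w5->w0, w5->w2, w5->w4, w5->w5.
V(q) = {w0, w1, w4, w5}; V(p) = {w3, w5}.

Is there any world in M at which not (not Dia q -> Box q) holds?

Let φ = not (not Dia q -> Box q). Evaluate φ at each world:
  w0 (successors {w0, w1, w2, w3, w4}): φ is false.
  w1 (successors {w0, w1, w4, w5}): φ is false.
  w2 (successors {w0, w1, w2, w3, w5}): φ is false.
  w3 (successors {w1, w2, w3, w5}): φ is false.
  w4 (successors {w0, w1, w3, w4, w5}): φ is false.
  w5 (successors {w0, w2, w4, w5}): φ is false.
For instance, at w1:
  At w1: not Dia q -> Box q is true, so not (not Dia q -> Box q) is false.
    At w1: not Dia q is false, Box q is true, so not Dia q -> Box q is true.
      At w1: Dia q is true, so not Dia q is false.
      At w1: Box q requires q at every successor {w0, w1, w4, w5}.
        At w0: q is true.
        At w1: q is true.
        At w4: q is true.
        At w5: q is true.
      So Box q is true at w1.

No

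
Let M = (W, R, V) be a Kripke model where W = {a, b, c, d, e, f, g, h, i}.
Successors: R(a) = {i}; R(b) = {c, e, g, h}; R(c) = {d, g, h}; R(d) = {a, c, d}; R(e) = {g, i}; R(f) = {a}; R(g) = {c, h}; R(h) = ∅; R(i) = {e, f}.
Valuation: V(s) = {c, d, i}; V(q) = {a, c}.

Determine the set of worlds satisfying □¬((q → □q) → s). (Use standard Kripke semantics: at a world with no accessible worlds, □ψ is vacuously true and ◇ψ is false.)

h, i

Let φ = □¬((q → □q) → s). Evaluate φ at each world:
  a (successors {i}): φ is false.
  b (successors {c, e, g, h}): φ is false.
  c (successors {d, g, h}): φ is false.
  d (successors {a, c, d}): φ is false.
  e (successors {g, i}): φ is false.
  f (successors {a}): φ is false.
  g (successors {c, h}): φ is false.
  h (successors ∅): φ is true.
  i (successors {e, f}): φ is true.
For instance, at d:
  At d: □¬((q → □q) → s) requires ¬((q → □q) → s) at every successor {a, c, d}.
    ¬((q → □q) → s) fails at a, so □¬((q → □q) → s) is false at d.
      At a: (q → □q) → s is true, so ¬((q → □q) → s) is false.
Satisfying worlds: {h, i}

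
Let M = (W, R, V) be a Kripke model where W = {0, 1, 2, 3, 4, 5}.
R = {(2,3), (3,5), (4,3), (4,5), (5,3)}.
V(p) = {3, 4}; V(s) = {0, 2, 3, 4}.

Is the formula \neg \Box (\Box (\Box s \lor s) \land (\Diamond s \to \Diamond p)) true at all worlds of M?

Recall that \Box ψ holds at a world iff ψ holds at every accessible world, and \Diamond ψ holds iff ψ holds at some accessible world.
Let φ = \neg \Box (\Box (\Box s \lor s) \land (\Diamond s \to \Diamond p)). Evaluate φ at each world:
  0 (successors ∅): φ is false.
  1 (successors ∅): φ is false.
  2 (successors {3}): φ is false.
  3 (successors {5}): φ is false.
  4 (successors {3, 5}): φ is false.
  5 (successors {3}): φ is false.
Detail at 0 (counterexample):
  At 0: \Box (\Box (\Box s \lor s) \land (\Diamond s \to \Diamond p)) is true, so \neg \Box (\Box (\Box s \lor s) \land (\Diamond s \to \Diamond p)) is false.
    At 0: no accessible worlds, so \Box (\Box (\Box s \lor s) \land (\Diamond s \to \Diamond p)) holds vacuously.

No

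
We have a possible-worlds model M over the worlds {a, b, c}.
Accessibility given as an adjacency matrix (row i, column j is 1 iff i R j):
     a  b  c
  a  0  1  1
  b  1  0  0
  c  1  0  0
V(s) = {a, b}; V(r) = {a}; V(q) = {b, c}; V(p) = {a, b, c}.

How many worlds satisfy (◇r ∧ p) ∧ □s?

2

Let φ = (◇r ∧ p) ∧ □s. Evaluate φ at each world:
  a (successors {b, c}): φ is false.
  b (successors {a}): φ is true.
  c (successors {a}): φ is true.
For instance, at b:
  At b: ◇r ∧ p is true, □s is true, so (◇r ∧ p) ∧ □s is true.
    At b: ◇r is true, p is true, so ◇r ∧ p is true.
      At b: ◇r requires r at some successor in {a}.
        r holds at a, so ◇r is true at b.
    At b: □s requires s at every successor {a}.
      At a: s is true.
    So □s is true at b.
Satisfying worlds: {b, c}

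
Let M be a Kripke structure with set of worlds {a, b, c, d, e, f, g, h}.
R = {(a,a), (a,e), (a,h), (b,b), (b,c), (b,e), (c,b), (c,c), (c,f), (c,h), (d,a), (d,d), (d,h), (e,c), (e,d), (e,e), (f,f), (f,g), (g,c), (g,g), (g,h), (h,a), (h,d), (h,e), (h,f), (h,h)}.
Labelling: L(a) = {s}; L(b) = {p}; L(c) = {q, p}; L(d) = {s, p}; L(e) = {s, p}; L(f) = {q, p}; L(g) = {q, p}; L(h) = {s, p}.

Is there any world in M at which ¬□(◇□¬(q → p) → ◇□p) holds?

No

Let φ = ¬□(◇□¬(q → p) → ◇□p). Evaluate φ at each world:
  a (successors {a, e, h}): φ is false.
  b (successors {b, c, e}): φ is false.
  c (successors {b, c, f, h}): φ is false.
  d (successors {a, d, h}): φ is false.
  e (successors {c, d, e}): φ is false.
  f (successors {f, g}): φ is false.
  g (successors {c, g, h}): φ is false.
  h (successors {a, d, e, f, h}): φ is false.
For instance, at g:
  At g: □(◇□¬(q → p) → ◇□p) is true, so ¬□(◇□¬(q → p) → ◇□p) is false.
    At g: □(◇□¬(q → p) → ◇□p) requires ◇□¬(q → p) → ◇□p at every successor {c, g, h}.
      At c: ◇□¬(q → p) → ◇□p is true.
      At g: ◇□¬(q → p) → ◇□p is true.
      At h: ◇□¬(q → p) → ◇□p is true.
    So □(◇□¬(q → p) → ◇□p) is true at g.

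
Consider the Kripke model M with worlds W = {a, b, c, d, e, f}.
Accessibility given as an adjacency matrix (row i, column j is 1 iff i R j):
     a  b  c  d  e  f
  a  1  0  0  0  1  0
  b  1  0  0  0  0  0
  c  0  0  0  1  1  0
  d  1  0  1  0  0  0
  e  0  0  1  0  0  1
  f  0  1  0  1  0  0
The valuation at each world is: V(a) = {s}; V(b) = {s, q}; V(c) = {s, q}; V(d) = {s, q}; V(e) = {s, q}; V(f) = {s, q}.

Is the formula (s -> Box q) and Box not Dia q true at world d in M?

No

At d: s -> Box q is false, Box not Dia q is false, so (s -> Box q) and Box not Dia q is false.
  At d: s is true, Box q is false, so s -> Box q is false.
    At d: Box q requires q at every successor {a, c}.
      q fails at a, so Box q is false at d.
  At d: Box not Dia q requires not Dia q at every successor {a, c}.
    not Dia q fails at a, so Box not Dia q is false at d.
      At a: Dia q is true, so not Dia q is false.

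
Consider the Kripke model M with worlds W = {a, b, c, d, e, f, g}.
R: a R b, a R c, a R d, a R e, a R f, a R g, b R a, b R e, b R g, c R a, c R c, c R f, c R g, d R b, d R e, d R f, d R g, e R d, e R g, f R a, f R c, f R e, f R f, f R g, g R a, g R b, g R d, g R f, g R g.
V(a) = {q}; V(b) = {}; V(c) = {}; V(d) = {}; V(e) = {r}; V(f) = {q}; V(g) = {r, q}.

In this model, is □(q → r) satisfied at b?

No

At b: □(q → r) requires q → r at every successor {a, e, g}.
  q → r fails at a, so □(q → r) is false at b.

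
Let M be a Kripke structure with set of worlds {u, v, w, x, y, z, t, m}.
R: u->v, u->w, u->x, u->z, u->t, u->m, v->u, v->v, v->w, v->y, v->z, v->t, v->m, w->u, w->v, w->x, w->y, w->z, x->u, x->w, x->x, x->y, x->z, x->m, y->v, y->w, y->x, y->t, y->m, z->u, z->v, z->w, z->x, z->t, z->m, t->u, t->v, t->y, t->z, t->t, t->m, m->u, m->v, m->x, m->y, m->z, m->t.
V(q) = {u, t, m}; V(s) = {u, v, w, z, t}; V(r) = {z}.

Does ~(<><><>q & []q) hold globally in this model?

Let φ = ~(<><><>q & []q). Evaluate φ at each world:
  u (successors {v, w, x, z, t, m}): φ is true.
  v (successors {u, v, w, y, z, t, m}): φ is true.
  w (successors {u, v, x, y, z}): φ is true.
  x (successors {u, w, x, y, z, m}): φ is true.
  y (successors {v, w, x, t, m}): φ is true.
  z (successors {u, v, w, x, t, m}): φ is true.
  t (successors {u, v, y, z, t, m}): φ is true.
  m (successors {u, v, x, y, z, t}): φ is true.
For instance, at v:
  At v: <><><>q & []q is false, so ~(<><><>q & []q) is true.
    At v: <><><>q is true, []q is false, so <><><>q & []q is false.
      At v: <><><>q requires <><>q at some successor in {u, v, w, y, z, t, m}.
        <><>q holds at u, so <><><>q is true at v.
      At v: []q requires q at every successor {u, v, w, y, z, t, m}.
        q fails at v, so []q is false at v.

Yes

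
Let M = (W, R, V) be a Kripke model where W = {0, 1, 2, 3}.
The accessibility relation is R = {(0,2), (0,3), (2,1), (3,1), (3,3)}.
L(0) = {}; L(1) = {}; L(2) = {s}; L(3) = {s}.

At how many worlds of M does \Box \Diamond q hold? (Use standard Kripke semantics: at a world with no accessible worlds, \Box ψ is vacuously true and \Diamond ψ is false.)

1

Let φ = \Box \Diamond q. Evaluate φ at each world:
  0 (successors {2, 3}): φ is false.
  1 (successors ∅): φ is true.
  2 (successors {1}): φ is false.
  3 (successors {1, 3}): φ is false.
For instance, at 0:
  At 0: \Box \Diamond q requires \Diamond q at every successor {2, 3}.
    \Diamond q fails at 2, so \Box \Diamond q is false at 0.
      At 2: \Diamond q requires q at some successor in {1}.
        At 1: q is false.
      So \Diamond q is false at 2.
Satisfying worlds: {1}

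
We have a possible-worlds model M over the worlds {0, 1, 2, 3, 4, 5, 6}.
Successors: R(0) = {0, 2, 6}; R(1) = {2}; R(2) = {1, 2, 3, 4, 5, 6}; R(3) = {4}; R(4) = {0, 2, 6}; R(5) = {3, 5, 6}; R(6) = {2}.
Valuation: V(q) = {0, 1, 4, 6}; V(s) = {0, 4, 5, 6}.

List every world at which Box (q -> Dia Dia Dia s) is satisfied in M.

0, 1, 2, 3, 4, 5, 6

Let φ = Box (q -> Dia Dia Dia s). Evaluate φ at each world:
  0 (successors {0, 2, 6}): φ is true.
  1 (successors {2}): φ is true.
  2 (successors {1, 2, 3, 4, 5, 6}): φ is true.
  3 (successors {4}): φ is true.
  4 (successors {0, 2, 6}): φ is true.
  5 (successors {3, 5, 6}): φ is true.
  6 (successors {2}): φ is true.
For instance, at 0:
  At 0: Box (q -> Dia Dia Dia s) requires q -> Dia Dia Dia s at every successor {0, 2, 6}.
      At 0: q is true, Dia Dia Dia s is true, so q -> Dia Dia Dia s is true.
      At 2: q is false, Dia Dia Dia s is true, so q -> Dia Dia Dia s is true.
      At 6: q is true, Dia Dia Dia s is true, so q -> Dia Dia Dia s is true.
  So Box (q -> Dia Dia Dia s) is true at 0.
Satisfying worlds: {0, 1, 2, 3, 4, 5, 6}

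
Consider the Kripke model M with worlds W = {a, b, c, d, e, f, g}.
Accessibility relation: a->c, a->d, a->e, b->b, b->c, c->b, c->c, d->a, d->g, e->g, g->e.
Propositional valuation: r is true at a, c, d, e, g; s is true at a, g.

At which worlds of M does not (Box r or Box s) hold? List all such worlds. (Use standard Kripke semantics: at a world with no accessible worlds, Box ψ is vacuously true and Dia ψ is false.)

Let φ = not (Box r or Box s). Evaluate φ at each world:
  a (successors {c, d, e}): φ is false.
  b (successors {b, c}): φ is true.
  c (successors {b, c}): φ is true.
  d (successors {a, g}): φ is false.
  e (successors {g}): φ is false.
  f (successors ∅): φ is false.
  g (successors {e}): φ is false.
For instance, at a:
  At a: Box r or Box s is true, so not (Box r or Box s) is false.
    At a: Box r is true, Box s is false, so Box r or Box s is true.
      At a: Box r requires r at every successor {c, d, e}.
        At c: r is true.
        At d: r is true.
        At e: r is true.
      So Box r is true at a.
      At a: Box s requires s at every successor {c, d, e}.
        s fails at c, so Box s is false at a.
Satisfying worlds: {b, c}

b, c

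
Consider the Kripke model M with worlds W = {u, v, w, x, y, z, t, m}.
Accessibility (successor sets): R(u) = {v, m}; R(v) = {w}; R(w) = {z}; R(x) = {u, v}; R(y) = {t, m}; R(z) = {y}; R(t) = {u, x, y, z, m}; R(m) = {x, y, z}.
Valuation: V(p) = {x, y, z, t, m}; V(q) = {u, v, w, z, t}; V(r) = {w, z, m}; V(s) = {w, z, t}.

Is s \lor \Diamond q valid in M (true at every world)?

Recall that \Diamond ψ holds at a world iff ψ holds at some accessible world.
Let φ = s \lor \Diamond q. Evaluate φ at each world:
  u (successors {v, m}): φ is true.
  v (successors {w}): φ is true.
  w (successors {z}): φ is true.
  x (successors {u, v}): φ is true.
  y (successors {t, m}): φ is true.
  z (successors {y}): φ is true.
  t (successors {u, x, y, z, m}): φ is true.
  m (successors {x, y, z}): φ is true.
For instance, at u:
  At u: s is false, \Diamond q is true, so s \lor \Diamond q is true.
    At u: \Diamond q requires q at some successor in {v, m}.
      q holds at v, so \Diamond q is true at u.

Yes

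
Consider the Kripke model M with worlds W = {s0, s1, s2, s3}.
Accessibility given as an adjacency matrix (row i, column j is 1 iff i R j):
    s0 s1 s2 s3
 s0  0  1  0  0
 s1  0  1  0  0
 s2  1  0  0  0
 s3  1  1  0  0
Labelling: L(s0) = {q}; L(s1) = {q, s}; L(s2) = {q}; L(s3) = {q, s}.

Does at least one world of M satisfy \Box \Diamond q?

Yes

Recall that \Box ψ holds at a world iff ψ holds at every accessible world, and \Diamond ψ holds iff ψ holds at some accessible world.
Let φ = \Box \Diamond q. Evaluate φ at each world:
  s0 (successors {s1}): φ is true.
  s1 (successors {s1}): φ is true.
  s2 (successors {s0}): φ is true.
  s3 (successors {s0, s1}): φ is true.
Detail at s0 (witness):
  At s0: \Box \Diamond q requires \Diamond q at every successor {s1}.
      At s1: \Diamond q requires q at some successor in {s1}.
        q holds at s1, so \Diamond q is true at s1.
  So \Box \Diamond q is true at s0.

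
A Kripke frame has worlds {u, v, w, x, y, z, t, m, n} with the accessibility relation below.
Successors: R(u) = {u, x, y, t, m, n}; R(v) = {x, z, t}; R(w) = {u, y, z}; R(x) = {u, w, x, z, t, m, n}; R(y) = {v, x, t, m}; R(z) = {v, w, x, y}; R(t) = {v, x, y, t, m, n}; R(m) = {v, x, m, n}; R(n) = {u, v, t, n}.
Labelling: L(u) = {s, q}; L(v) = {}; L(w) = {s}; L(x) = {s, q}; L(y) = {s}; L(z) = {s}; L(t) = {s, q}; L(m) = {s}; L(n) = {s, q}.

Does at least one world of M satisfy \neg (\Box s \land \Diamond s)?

Yes

Let φ = \neg (\Box s \land \Diamond s). Evaluate φ at each world:
  u (successors {u, x, y, t, m, n}): φ is false.
  v (successors {x, z, t}): φ is false.
  w (successors {u, y, z}): φ is false.
  x (successors {u, w, x, z, t, m, n}): φ is false.
  y (successors {v, x, t, m}): φ is true.
  z (successors {v, w, x, y}): φ is true.
  t (successors {v, x, y, t, m, n}): φ is true.
  m (successors {v, x, m, n}): φ is true.
  n (successors {u, v, t, n}): φ is true.
Detail at y (witness):
  At y: \Box s \land \Diamond s is false, so \neg (\Box s \land \Diamond s) is true.
    At y: \Box s is false, \Diamond s is true, so \Box s \land \Diamond s is false.
      At y: \Box s requires s at every successor {v, x, t, m}.
        s fails at v, so \Box s is false at y.
      At y: \Diamond s requires s at some successor in {v, x, t, m}.
        s holds at x, so \Diamond s is true at y.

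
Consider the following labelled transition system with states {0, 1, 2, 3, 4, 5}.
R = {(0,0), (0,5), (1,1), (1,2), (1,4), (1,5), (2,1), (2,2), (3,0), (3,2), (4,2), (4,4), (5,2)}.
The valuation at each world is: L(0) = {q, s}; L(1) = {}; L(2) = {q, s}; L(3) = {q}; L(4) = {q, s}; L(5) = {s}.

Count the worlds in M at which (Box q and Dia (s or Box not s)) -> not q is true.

Let φ = (Box q and Dia (s or Box not s)) -> not q. Evaluate φ at each world:
  0 (successors {0, 5}): φ is true.
  1 (successors {1, 2, 4, 5}): φ is true.
  2 (successors {1, 2}): φ is true.
  3 (successors {0, 2}): φ is false.
  4 (successors {2, 4}): φ is false.
  5 (successors {2}): φ is true.
For instance, at 4:
  At 4: Box q and Dia (s or Box not s) is true, not q is false, so (Box q and Dia (s or Box not s)) -> not q is false.
    At 4: Box q is true, Dia (s or Box not s) is true, so Box q and Dia (s or Box not s) is true.
      At 4: Box q requires q at every successor {2, 4}.
        At 2: q is true.
        At 4: q is true.
      So Box q is true at 4.
      At 4: Dia (s or Box not s) requires s or Box not s at some successor in {2, 4}.
        s or Box not s holds at 2, so Dia (s or Box not s) is true at 4.
Satisfying worlds: {0, 1, 2, 5}

4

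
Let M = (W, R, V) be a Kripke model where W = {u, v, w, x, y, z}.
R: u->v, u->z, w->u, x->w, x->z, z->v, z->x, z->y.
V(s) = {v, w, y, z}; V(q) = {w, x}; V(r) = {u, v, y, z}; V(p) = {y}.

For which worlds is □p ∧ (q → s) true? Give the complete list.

Let φ = □p ∧ (q → s). Evaluate φ at each world:
  u (successors {v, z}): φ is false.
  v (successors ∅): φ is true.
  w (successors {u}): φ is false.
  x (successors {w, z}): φ is false.
  y (successors ∅): φ is true.
  z (successors {v, x, y}): φ is false.
For instance, at u:
  At u: □p is false, q → s is true, so □p ∧ (q → s) is false.
    At u: □p requires p at every successor {v, z}.
      p fails at v, so □p is false at u.
Satisfying worlds: {v, y}

v, y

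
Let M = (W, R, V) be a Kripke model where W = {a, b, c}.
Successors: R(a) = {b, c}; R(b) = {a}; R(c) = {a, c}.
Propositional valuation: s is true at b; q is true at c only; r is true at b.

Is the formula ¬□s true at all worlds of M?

Yes

Let φ = ¬□s. Evaluate φ at each world:
  a (successors {b, c}): φ is true.
  b (successors {a}): φ is true.
  c (successors {a, c}): φ is true.
For instance, at c:
  At c: □s is false, so ¬□s is true.
    At c: □s requires s at every successor {a, c}.
      s fails at a, so □s is false at c.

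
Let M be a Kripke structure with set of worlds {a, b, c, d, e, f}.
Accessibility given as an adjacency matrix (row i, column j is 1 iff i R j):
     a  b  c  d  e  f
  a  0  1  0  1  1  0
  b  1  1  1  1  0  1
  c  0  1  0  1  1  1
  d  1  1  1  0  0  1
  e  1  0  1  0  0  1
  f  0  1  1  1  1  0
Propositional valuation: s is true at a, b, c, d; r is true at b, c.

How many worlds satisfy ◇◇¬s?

Let φ = ◇◇¬s. Evaluate φ at each world:
  a (successors {b, d, e}): φ is true.
  b (successors {a, b, c, d, f}): φ is true.
  c (successors {b, d, e, f}): φ is true.
  d (successors {a, b, c, f}): φ is true.
  e (successors {a, c, f}): φ is true.
  f (successors {b, c, d, e}): φ is true.
For instance, at c:
  At c: ◇◇¬s requires ◇¬s at some successor in {b, d, e, f}.
    ◇¬s holds at b, so ◇◇¬s is true at c.
      At b: ◇¬s requires ¬s at some successor in {a, b, c, d, f}.
        ¬s holds at f, so ◇¬s is true at b.
Satisfying worlds: {a, b, c, d, e, f}

6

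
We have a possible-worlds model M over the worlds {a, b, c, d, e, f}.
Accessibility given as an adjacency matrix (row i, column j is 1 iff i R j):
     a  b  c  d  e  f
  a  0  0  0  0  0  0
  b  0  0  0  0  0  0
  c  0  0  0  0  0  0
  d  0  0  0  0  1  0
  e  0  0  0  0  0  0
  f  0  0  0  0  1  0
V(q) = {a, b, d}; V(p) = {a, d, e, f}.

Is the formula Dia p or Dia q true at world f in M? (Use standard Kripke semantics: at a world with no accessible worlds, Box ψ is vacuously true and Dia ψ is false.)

Yes

At f: Dia p is true, Dia q is false, so Dia p or Dia q is true.
  At f: Dia p requires p at some successor in {e}.
    p holds at e, so Dia p is true at f.
  At f: Dia q requires q at some successor in {e}.
    At e: q is false.
  So Dia q is false at f.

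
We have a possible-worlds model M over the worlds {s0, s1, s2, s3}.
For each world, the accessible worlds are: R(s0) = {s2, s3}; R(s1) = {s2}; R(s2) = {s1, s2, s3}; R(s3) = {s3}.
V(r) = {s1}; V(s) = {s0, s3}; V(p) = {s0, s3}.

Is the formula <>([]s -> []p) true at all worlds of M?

Let φ = <>([]s -> []p). Evaluate φ at each world:
  s0 (successors {s2, s3}): φ is true.
  s1 (successors {s2}): φ is true.
  s2 (successors {s1, s2, s3}): φ is true.
  s3 (successors {s3}): φ is true.
For instance, at s1:
  At s1: <>([]s -> []p) requires []s -> []p at some successor in {s2}.
    []s -> []p holds at s2, so <>([]s -> []p) is true at s1.
      At s2: []s is false, []p is false, so []s -> []p is true.

Yes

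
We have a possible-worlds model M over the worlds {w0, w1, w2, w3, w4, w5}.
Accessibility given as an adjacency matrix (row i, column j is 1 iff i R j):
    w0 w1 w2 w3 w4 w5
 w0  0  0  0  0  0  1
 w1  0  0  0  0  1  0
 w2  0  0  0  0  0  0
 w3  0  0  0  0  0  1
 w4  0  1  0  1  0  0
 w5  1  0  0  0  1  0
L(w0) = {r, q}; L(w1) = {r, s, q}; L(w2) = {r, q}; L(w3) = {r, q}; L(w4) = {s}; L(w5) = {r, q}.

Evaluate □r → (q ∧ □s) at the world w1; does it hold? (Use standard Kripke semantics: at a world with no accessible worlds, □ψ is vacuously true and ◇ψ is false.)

Recall that □ψ holds at a world iff ψ holds at every accessible world, and ◇ψ holds iff ψ holds at some accessible world.
At w1: □r is false, q ∧ □s is true, so □r → (q ∧ □s) is true.
  At w1: □r requires r at every successor {w4}.
    r fails at w4, so □r is false at w1.
  At w1: q is true, □s is true, so q ∧ □s is true.
    At w1: □s requires s at every successor {w4}.
      At w4: s is true.
    So □s is true at w1.

Yes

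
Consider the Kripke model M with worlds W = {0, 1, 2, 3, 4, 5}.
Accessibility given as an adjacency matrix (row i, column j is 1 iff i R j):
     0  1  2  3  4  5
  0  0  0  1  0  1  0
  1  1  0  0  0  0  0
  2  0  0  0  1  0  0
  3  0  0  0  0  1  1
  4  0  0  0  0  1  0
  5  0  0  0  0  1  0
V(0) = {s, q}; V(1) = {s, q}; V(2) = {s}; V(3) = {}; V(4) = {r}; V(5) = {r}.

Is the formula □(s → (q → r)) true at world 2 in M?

Yes

At 2: □(s → (q → r)) requires s → (q → r) at every successor {3}.
  At 3: s → (q → r) is true.
So □(s → (q → r)) is true at 2.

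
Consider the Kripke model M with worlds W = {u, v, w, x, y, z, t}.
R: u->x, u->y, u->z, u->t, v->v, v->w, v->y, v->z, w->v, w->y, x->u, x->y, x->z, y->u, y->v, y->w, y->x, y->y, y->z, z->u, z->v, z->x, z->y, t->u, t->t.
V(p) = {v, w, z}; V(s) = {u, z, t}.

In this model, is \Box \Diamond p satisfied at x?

Yes

At x: \Box \Diamond p requires \Diamond p at every successor {u, y, z}.
    At u: \Diamond p requires p at some successor in {x, y, z, t}.
      p holds at z, so \Diamond p is true at u.
    At y: \Diamond p requires p at some successor in {u, v, w, x, y, z}.
      p holds at v, so \Diamond p is true at y.
    At z: \Diamond p requires p at some successor in {u, v, x, y}.
      p holds at v, so \Diamond p is true at z.
So \Box \Diamond p is true at x.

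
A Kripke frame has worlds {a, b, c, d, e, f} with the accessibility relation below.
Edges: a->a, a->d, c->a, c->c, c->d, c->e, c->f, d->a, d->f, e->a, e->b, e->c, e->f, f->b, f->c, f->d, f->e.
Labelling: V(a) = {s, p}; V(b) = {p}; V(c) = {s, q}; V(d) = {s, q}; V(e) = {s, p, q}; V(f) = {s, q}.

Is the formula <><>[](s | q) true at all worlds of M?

Let φ = <><>[](s | q). Evaluate φ at each world:
  a (successors {a, d}): φ is true.
  b (successors ∅): φ is false.
  c (successors {a, c, d, e, f}): φ is true.
  d (successors {a, f}): φ is true.
  e (successors {a, b, c, f}): φ is true.
  f (successors {b, c, d, e}): φ is true.
Detail at b (counterexample):
  At b: no accessible worlds, so <><>[](s | q) is false.

No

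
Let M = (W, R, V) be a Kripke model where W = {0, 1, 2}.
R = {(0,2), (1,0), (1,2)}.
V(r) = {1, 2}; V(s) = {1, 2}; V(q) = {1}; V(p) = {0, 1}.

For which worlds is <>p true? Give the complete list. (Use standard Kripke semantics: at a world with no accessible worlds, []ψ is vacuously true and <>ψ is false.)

1

Let φ = <>p. Evaluate φ at each world:
  0 (successors {2}): φ is false.
  1 (successors {0, 2}): φ is true.
  2 (successors ∅): φ is false.
For instance, at 1:
  At 1: <>p requires p at some successor in {0, 2}.
    p holds at 0, so <>p is true at 1.
Satisfying worlds: {1}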